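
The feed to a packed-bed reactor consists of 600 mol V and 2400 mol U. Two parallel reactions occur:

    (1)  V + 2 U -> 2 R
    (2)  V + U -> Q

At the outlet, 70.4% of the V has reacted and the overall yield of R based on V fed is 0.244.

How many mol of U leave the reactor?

Yield of R: 2ξ₁ / 600 = 0.244 → ξ₁ = 73.2 mol.
Conversion of V: 1ξ₁ + 1ξ₂ = 0.704 × 600 = 422.4 → ξ₂ = 349.2 mol.
Outlet amounts (n = n₀ + Σ ν·ξ):
  V: 600 − 1(73.2) − 1(349.2) = 177.6
  U: 2400 − 2(73.2) − 1(349.2) = 1904
  R: 0 + 2(73.2) = 146.4
  Q: 0 + 1(349.2) = 349.2

1900 mol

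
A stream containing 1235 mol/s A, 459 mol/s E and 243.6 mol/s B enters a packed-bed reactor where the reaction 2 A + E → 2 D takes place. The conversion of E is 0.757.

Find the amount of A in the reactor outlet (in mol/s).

E reacted = 0.757 × 459 = 347.5 mol/s; ν_E = −1, so ξ = 347.5/1 = 347.5 mol/s.
Outlet amounts (n = n₀ + ν ξ):
  A: 1235 − 2(347.5) = 540.1
  E: 459 − 1(347.5) = 111.5
  D: 0 + 2(347.5) = 694.9
  B: 243.6 (inert)

540 mol/s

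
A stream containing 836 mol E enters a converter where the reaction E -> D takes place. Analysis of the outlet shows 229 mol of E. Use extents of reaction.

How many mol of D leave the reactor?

For E: n = n₀ − 1ξ → 229 = 836 − 1ξ, giving ξ = 607 mol.
Outlet amounts (n = n₀ + ν ξ):
  E: 836 − 1(607) = 229
  D: 0 + 1(607) = 607

607 mol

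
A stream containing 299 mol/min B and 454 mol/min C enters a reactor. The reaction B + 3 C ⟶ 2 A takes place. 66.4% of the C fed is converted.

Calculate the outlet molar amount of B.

C reacted = 0.664 × 454 = 301.5 mol/min; ν_C = −3, so ξ = 301.5/3 = 100.5 mol/min.
Outlet amounts (n = n₀ + ν ξ):
  B: 299 − 1(100.5) = 198.5
  C: 454 − 3(100.5) = 152.5
  A: 0 + 2(100.5) = 201

199 mol/min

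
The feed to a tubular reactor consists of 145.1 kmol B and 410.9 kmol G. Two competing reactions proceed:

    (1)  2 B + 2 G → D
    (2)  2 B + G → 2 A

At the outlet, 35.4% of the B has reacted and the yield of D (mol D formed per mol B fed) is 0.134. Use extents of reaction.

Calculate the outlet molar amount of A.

Yield of D: 1ξ₁ / 145.1 = 0.134 → ξ₁ = 19.44 kmol.
Conversion of B: 2ξ₁ + 2ξ₂ = 0.354 × 145.1 = 51.37 → ξ₂ = 6.239 kmol.
Outlet amounts (n = n₀ + Σ ν·ξ):
  B: 145.1 − 2(19.44) − 2(6.239) = 93.73
  G: 410.9 − 2(19.44) − 1(6.239) = 365.8
  D: 0 + 1(19.44) = 19.44
  A: 0 + 2(6.239) = 12.48

12.5 kmol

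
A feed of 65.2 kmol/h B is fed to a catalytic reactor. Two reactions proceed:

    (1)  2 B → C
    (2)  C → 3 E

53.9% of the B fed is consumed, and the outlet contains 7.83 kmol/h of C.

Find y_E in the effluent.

Conversion of B: B consumed = 2ξ₁ = 0.539 × 65.2 → ξ₁ = 17.57 kmol/h.
C balance: n_C = 0 + 1ξ₁ − 1ξ₂ = 7.83 → ξ₂ = (1·17.57 − 7.83)/1 = 9.741 kmol/h.
Outlet amounts (n = n₀ + Σ ν·ξ):
  B: 65.2 − 2(17.57) = 30.06
  C: 0 + 1(17.57) − 1(9.741) = 7.83
  E: 0 + 3(9.741) = 29.22
Total out = 67.11 kmol/h; y_E = 29.22 / 67.11 = 0.4355.

0.435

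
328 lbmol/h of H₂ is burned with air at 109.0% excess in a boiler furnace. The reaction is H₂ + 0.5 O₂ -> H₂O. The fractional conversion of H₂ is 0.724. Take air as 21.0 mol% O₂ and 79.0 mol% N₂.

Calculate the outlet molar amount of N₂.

1290 lbmol/h

Stoichiometric O₂ = 0.5 × 328 = 164 lbmol/h; O₂ fed = 164 × 2.090 = 342.8 lbmol/h.
N₂ fed = 342.8 × 79/21 = 1289 lbmol/h.
Fuel reacted = 0.724 × 328 → ξ = 237.5 lbmol/h.
Outlet (n = n₀ + ν ξ):
  H₂: 328 − 1(237.5) = 90.53
  O₂: 342.8 − 0.5(237.5) = 224
  N₂: 1289 (inert)
  H₂O: 0 + 1(237.5) = 237.5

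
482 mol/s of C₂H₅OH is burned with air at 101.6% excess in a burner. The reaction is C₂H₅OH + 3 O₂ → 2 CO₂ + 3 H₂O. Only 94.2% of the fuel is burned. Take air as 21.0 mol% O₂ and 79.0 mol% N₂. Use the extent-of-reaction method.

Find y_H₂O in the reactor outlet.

0.0919

Stoichiometric O₂ = 3 × 482 = 1446 mol/s; O₂ fed = 1446 × 2.016 = 2915 mol/s.
N₂ fed = 2915 × 79/21 = 10970 mol/s.
Fuel reacted = 0.942 × 482 → ξ = 454 mol/s.
Outlet (n = n₀ + ν ξ):
  C₂H₅OH: 482 − 1(454) = 27.96
  O₂: 2915 − 3(454) = 1553
  N₂: 10970 (inert)
  CO₂: 0 + 2(454) = 908.1
  H₂O: 0 + 3(454) = 1362
Total out = 14820 mol/s; y_H₂O = 1362 / 14820 = 0.09193.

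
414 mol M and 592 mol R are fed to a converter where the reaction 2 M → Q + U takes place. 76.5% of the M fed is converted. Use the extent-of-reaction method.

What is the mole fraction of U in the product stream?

M reacted = 0.765 × 414 = 316.7 mol; ν_M = −2, so ξ = 316.7/2 = 158.4 mol.
Outlet amounts (n = n₀ + ν ξ):
  M: 414 − 2(158.4) = 97.29
  Q: 0 + 1(158.4) = 158.4
  U: 0 + 1(158.4) = 158.4
  R: 592 (inert)
Total out = 1006 mol; y_U = 158.4 / 1006 = 0.1574.

0.157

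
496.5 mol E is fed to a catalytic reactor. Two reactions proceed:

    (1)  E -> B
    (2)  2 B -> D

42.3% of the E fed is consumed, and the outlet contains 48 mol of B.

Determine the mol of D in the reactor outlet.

81 mol

Conversion of E: E consumed = 1ξ₁ = 0.423 × 496.5 → ξ₁ = 210 mol.
B balance: n_B = 0 + 1ξ₁ − 2ξ₂ = 48 → ξ₂ = (1·210 − 48)/2 = 81.01 mol.
Outlet amounts (n = n₀ + Σ ν·ξ):
  E: 496.5 − 1(210) = 286.5
  B: 0 + 1(210) − 2(81.01) = 48
  D: 0 + 1(81.01) = 81.01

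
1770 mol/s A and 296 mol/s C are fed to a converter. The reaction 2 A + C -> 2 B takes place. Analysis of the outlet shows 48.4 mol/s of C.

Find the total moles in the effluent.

1820 mol/s

For C: n = n₀ − 1ξ → 48.4 = 296 − 1ξ, giving ξ = 247.6 mol/s.
Outlet amounts (n = n₀ + ν ξ):
  A: 1770 − 2(247.6) = 1275
  C: 296 − 1(247.6) = 48.4
  B: 0 + 2(247.6) = 495.2
Total out = 1275 + 48.4 + 495.2 = 1818 mol/s.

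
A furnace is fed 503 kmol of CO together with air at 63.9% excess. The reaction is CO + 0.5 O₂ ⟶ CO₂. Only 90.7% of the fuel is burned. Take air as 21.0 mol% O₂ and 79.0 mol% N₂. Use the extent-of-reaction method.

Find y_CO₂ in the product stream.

0.204

Stoichiometric O₂ = 0.5 × 503 = 251.5 kmol; O₂ fed = 251.5 × 1.639 = 412.2 kmol.
N₂ fed = 412.2 × 79/21 = 1551 kmol.
Fuel reacted = 0.907 × 503 → ξ = 456.2 kmol.
Outlet (n = n₀ + ν ξ):
  CO: 503 − 1(456.2) = 46.78
  O₂: 412.2 − 0.5(456.2) = 184.1
  N₂: 1551 (inert)
  CO₂: 0 + 1(456.2) = 456.2
Total out = 2238 kmol; y_CO₂ = 456.2 / 2238 = 0.2039.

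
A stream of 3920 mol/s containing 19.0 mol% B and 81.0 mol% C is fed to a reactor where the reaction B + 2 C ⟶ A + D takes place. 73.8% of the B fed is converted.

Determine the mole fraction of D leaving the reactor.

0.163

B reacted = 0.738 × 744.8 = 549.7 mol/s; ν_B = −1, so ξ = 549.7/1 = 549.7 mol/s.
Outlet amounts (n = n₀ + ν ξ):
  B: 744.8 − 1(549.7) = 195.1
  C: 3175 − 2(549.7) = 2076
  A: 0 + 1(549.7) = 549.7
  D: 0 + 1(549.7) = 549.7
Total out = 3370 mol/s; y_D = 549.7 / 3370 = 0.1631.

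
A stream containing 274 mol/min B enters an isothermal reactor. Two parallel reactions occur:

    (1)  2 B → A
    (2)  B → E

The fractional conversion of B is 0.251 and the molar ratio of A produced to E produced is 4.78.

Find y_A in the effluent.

Conversion of B: B consumed = 0.251 × 274 = 68.77 mol/min = 2ξ₁ + 1ξ₂.
Selectivity: 1ξ₁ / (1ξ₂) = 4.78 → ξ₁ = 4.78 ξ₂.
Substitute: (2·4.78 + 1) ξ₂ = 68.77 → ξ₂ = 6.513 mol/min, ξ₁ = 31.13 mol/min.
Outlet amounts (n = n₀ + Σ ν·ξ):
  B: 274 − 2(31.13) − 1(6.513) = 205.2
  A: 0 + 1(31.13) = 31.13
  E: 0 + 1(6.513) = 6.513
Total out = 242.9 mol/min; y_A = 31.13 / 242.9 = 0.1282.

0.128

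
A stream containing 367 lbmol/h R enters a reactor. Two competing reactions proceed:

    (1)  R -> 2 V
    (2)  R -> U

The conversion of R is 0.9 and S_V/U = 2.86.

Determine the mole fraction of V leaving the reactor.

Conversion of R: R consumed = 0.9 × 367 = 330.3 lbmol/h = 1ξ₁ + 1ξ₂.
Selectivity: 2ξ₁ / (1ξ₂) = 2.86 → ξ₁ = 1.43 ξ₂.
Substitute: (1·1.43 + 1) ξ₂ = 330.3 → ξ₂ = 135.9 lbmol/h, ξ₁ = 194.4 lbmol/h.
Outlet amounts (n = n₀ + Σ ν·ξ):
  R: 367 − 1(194.4) − 1(135.9) = 36.7
  V: 0 + 2(194.4) = 388.7
  U: 0 + 1(135.9) = 135.9
Total out = 561.4 lbmol/h; y_V = 388.7 / 561.4 = 0.6925.

0.692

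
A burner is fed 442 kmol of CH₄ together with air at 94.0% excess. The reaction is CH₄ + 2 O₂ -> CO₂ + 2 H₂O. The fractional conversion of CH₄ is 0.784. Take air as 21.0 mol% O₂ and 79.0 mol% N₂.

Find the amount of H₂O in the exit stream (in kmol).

693 kmol

Stoichiometric O₂ = 2 × 442 = 884 kmol; O₂ fed = 884 × 1.940 = 1715 kmol.
N₂ fed = 1715 × 79/21 = 6452 kmol.
Fuel reacted = 0.784 × 442 → ξ = 346.5 kmol.
Outlet (n = n₀ + ν ξ):
  CH₄: 442 − 1(346.5) = 95.47
  O₂: 1715 − 2(346.5) = 1022
  N₂: 6452 (inert)
  CO₂: 0 + 1(346.5) = 346.5
  H₂O: 0 + 2(346.5) = 693.1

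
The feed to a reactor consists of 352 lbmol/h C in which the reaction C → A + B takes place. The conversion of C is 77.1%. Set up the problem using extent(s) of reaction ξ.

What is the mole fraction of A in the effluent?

0.435

C reacted = 0.771 × 352 = 271.4 lbmol/h; ν_C = −1, so ξ = 271.4/1 = 271.4 lbmol/h.
Outlet amounts (n = n₀ + ν ξ):
  C: 352 − 1(271.4) = 80.61
  A: 0 + 1(271.4) = 271.4
  B: 0 + 1(271.4) = 271.4
Total out = 623.4 lbmol/h; y_A = 271.4 / 623.4 = 0.4353.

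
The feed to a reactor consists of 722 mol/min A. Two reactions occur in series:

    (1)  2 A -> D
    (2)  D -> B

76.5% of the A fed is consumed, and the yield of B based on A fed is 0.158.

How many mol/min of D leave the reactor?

Conversion of A: A consumed = 2ξ₁ = 0.765 × 722 → ξ₁ = 276.2 mol/min.
Yield of B: 1ξ₂ / 722 = 0.158 → ξ₂ = 114.1 mol/min.
Outlet amounts (n = n₀ + Σ ν·ξ):
  A: 722 − 2(276.2) = 169.7
  D: 0 + 1(276.2) − 1(114.1) = 162.1
  B: 0 + 1(114.1) = 114.1

162 mol/min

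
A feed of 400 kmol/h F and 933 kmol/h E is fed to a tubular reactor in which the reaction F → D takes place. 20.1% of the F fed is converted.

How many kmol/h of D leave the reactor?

F reacted = 0.201 × 400 = 80.4 kmol/h; ν_F = −1, so ξ = 80.4/1 = 80.4 kmol/h.
Outlet amounts (n = n₀ + ν ξ):
  F: 400 − 1(80.4) = 319.6
  D: 0 + 1(80.4) = 80.4
  E: 933 (inert)

80.4 kmol/h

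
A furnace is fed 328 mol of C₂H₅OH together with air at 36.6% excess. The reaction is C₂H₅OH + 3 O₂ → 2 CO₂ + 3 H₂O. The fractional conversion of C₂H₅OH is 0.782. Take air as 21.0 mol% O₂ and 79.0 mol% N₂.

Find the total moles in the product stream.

Stoichiometric O₂ = 3 × 328 = 984 mol; O₂ fed = 984 × 1.366 = 1344 mol.
N₂ fed = 1344 × 79/21 = 5057 mol.
Fuel reacted = 0.782 × 328 → ξ = 256.5 mol.
Outlet (n = n₀ + ν ξ):
  C₂H₅OH: 328 − 1(256.5) = 71.5
  O₂: 1344 − 3(256.5) = 574.7
  N₂: 5057 (inert)
  CO₂: 0 + 2(256.5) = 513
  H₂O: 0 + 3(256.5) = 769.5
Total out = 71.5 + 574.7 + 5057 + 513 + 769.5 = 6985 mol.

6990 mol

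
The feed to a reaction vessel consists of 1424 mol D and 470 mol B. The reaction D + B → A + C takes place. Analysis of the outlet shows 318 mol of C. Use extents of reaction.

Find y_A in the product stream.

0.168

For C: n = n₀ + 1ξ → 318 = 0 + 1ξ, giving ξ = 318 mol.
Outlet amounts (n = n₀ + ν ξ):
  D: 1424 − 1(318) = 1106
  B: 470 − 1(318) = 152
  A: 0 + 1(318) = 318
  C: 0 + 1(318) = 318
Total out = 1894 mol; y_A = 318 / 1894 = 0.1679.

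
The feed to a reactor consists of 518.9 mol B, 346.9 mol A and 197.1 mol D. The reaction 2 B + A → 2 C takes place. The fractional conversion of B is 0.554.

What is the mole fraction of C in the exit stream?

B reacted = 0.554 × 518.9 = 287.5 mol; ν_B = −2, so ξ = 287.5/2 = 143.7 mol.
Outlet amounts (n = n₀ + ν ξ):
  B: 518.9 − 2(143.7) = 231.4
  A: 346.9 − 1(143.7) = 203.2
  C: 0 + 2(143.7) = 287.5
  D: 197.1 (inert)
Total out = 919.2 mol; y_C = 287.5 / 919.2 = 0.3128.

0.313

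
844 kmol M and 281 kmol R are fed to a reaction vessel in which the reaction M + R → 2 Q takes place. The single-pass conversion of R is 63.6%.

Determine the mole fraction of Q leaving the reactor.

0.318

R reacted = 0.636 × 281 = 178.7 kmol; ν_R = −1, so ξ = 178.7/1 = 178.7 kmol.
Outlet amounts (n = n₀ + ν ξ):
  M: 844 − 1(178.7) = 665.3
  R: 281 − 1(178.7) = 102.3
  Q: 0 + 2(178.7) = 357.4
Total out = 1125 kmol; y_Q = 357.4 / 1125 = 0.3177.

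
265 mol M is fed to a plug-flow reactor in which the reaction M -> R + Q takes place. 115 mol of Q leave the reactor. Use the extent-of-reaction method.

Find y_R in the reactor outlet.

For Q: n = n₀ + 1ξ → 115 = 0 + 1ξ, giving ξ = 115 mol.
Outlet amounts (n = n₀ + ν ξ):
  M: 265 − 1(115) = 150
  R: 0 + 1(115) = 115
  Q: 0 + 1(115) = 115
Total out = 380 mol; y_R = 115 / 380 = 0.3026.

0.303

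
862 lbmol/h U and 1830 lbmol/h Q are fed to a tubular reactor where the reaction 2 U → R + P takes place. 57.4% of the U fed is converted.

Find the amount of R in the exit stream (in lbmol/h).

247 lbmol/h

U reacted = 0.574 × 862 = 494.8 lbmol/h; ν_U = −2, so ξ = 494.8/2 = 247.4 lbmol/h.
Outlet amounts (n = n₀ + ν ξ):
  U: 862 − 2(247.4) = 367.2
  R: 0 + 1(247.4) = 247.4
  P: 0 + 1(247.4) = 247.4
  Q: 1830 (inert)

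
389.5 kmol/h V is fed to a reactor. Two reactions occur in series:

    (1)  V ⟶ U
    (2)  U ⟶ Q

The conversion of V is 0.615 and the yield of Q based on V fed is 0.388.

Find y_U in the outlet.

Conversion of V: V consumed = 1ξ₁ = 0.615 × 389.5 → ξ₁ = 239.5 kmol/h.
Yield of Q: 1ξ₂ / 389.5 = 0.388 → ξ₂ = 151.1 kmol/h.
Outlet amounts (n = n₀ + Σ ν·ξ):
  V: 389.5 − 1(239.5) = 150
  U: 0 + 1(239.5) − 1(151.1) = 88.42
  Q: 0 + 1(151.1) = 151.1
Total out = 389.5 kmol/h; y_U = 88.42 / 389.5 = 0.227.

0.227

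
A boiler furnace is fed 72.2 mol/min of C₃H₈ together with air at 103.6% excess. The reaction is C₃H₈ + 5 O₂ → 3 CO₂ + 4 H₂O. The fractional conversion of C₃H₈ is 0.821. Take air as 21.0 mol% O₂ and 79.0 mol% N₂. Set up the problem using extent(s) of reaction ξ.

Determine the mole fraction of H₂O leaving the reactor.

Stoichiometric O₂ = 5 × 72.2 = 361 mol/min; O₂ fed = 361 × 2.036 = 735 mol/min.
N₂ fed = 735 × 79/21 = 2765 mol/min.
Fuel reacted = 0.821 × 72.2 → ξ = 59.28 mol/min.
Outlet (n = n₀ + ν ξ):
  C₃H₈: 72.2 − 1(59.28) = 12.92
  O₂: 735 − 5(59.28) = 438.6
  N₂: 2765 (inert)
  CO₂: 0 + 3(59.28) = 177.8
  H₂O: 0 + 4(59.28) = 237.1
Total out = 3631 mol/min; y_H₂O = 237.1 / 3631 = 0.06529.

0.0653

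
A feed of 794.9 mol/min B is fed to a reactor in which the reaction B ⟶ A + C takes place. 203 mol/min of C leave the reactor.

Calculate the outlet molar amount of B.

592 mol/min

For C: n = n₀ + 1ξ → 203 = 0 + 1ξ, giving ξ = 203 mol/min.
Outlet amounts (n = n₀ + ν ξ):
  B: 794.9 − 1(203) = 591.9
  A: 0 + 1(203) = 203
  C: 0 + 1(203) = 203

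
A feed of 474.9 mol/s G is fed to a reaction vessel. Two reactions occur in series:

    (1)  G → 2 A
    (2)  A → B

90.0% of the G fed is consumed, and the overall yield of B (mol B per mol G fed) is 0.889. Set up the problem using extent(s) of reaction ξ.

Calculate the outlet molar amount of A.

Conversion of G: G consumed = 1ξ₁ = 0.9 × 474.9 → ξ₁ = 427.4 mol/s.
Yield of B: 1ξ₂ / 474.9 = 0.889 → ξ₂ = 422.2 mol/s.
Outlet amounts (n = n₀ + Σ ν·ξ):
  G: 474.9 − 1(427.4) = 47.49
  A: 0 + 2(427.4) − 1(422.2) = 432.6
  B: 0 + 1(422.2) = 422.2

433 mol/s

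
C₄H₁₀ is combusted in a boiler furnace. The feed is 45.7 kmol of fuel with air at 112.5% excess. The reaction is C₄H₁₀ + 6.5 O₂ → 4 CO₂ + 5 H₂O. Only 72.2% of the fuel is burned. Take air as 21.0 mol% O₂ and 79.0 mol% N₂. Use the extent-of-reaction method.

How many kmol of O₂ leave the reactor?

Stoichiometric O₂ = 6.5 × 45.7 = 297.1 kmol; O₂ fed = 297.1 × 2.125 = 631.2 kmol.
N₂ fed = 631.2 × 79/21 = 2375 kmol.
Fuel reacted = 0.722 × 45.7 → ξ = 33 kmol.
Outlet (n = n₀ + ν ξ):
  C₄H₁₀: 45.7 − 1(33) = 12.7
  O₂: 631.2 − 6.5(33) = 416.8
  N₂: 2375 (inert)
  CO₂: 0 + 4(33) = 132
  H₂O: 0 + 5(33) = 165

417 kmol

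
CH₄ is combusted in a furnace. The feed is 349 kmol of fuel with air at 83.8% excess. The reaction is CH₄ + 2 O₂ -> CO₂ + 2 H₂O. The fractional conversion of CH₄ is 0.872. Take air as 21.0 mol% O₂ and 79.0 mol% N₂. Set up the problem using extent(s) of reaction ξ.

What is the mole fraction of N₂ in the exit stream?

Stoichiometric O₂ = 2 × 349 = 698 kmol; O₂ fed = 698 × 1.838 = 1283 kmol.
N₂ fed = 1283 × 79/21 = 4826 kmol.
Fuel reacted = 0.872 × 349 → ξ = 304.3 kmol.
Outlet (n = n₀ + ν ξ):
  CH₄: 349 − 1(304.3) = 44.67
  O₂: 1283 − 2(304.3) = 674.3
  N₂: 4826 (inert)
  CO₂: 0 + 1(304.3) = 304.3
  H₂O: 0 + 2(304.3) = 608.7
Total out = 6458 kmol; y_N₂ = 4826 / 6458 = 0.7473.

0.747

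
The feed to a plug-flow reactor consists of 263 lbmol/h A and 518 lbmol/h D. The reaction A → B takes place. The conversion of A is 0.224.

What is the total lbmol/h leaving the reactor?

A reacted = 0.224 × 263 = 58.91 lbmol/h; ν_A = −1, so ξ = 58.91/1 = 58.91 lbmol/h.
Outlet amounts (n = n₀ + ν ξ):
  A: 263 − 1(58.91) = 204.1
  B: 0 + 1(58.91) = 58.91
  D: 518 (inert)
Total out = 204.1 + 58.91 + 518 = 781 lbmol/h.

781 lbmol/h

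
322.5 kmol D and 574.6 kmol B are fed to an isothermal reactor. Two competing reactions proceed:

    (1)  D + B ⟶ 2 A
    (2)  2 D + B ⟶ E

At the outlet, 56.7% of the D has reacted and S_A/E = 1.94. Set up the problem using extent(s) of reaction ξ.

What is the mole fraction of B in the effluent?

Conversion of D: D consumed = 0.567 × 322.5 = 182.9 kmol = 1ξ₁ + 2ξ₂.
Selectivity: 2ξ₁ / (1ξ₂) = 1.94 → ξ₁ = 0.97 ξ₂.
Substitute: (1·0.97 + 2) ξ₂ = 182.9 → ξ₂ = 61.57 kmol, ξ₁ = 59.72 kmol.
Outlet amounts (n = n₀ + Σ ν·ξ):
  D: 322.5 − 1(59.72) − 2(61.57) = 139.6
  B: 574.6 − 1(59.72) − 1(61.57) = 453.3
  A: 0 + 2(59.72) = 119.4
  E: 0 + 1(61.57) = 61.57
Total out = 774 kmol; y_B = 453.3 / 774 = 0.5857.

0.586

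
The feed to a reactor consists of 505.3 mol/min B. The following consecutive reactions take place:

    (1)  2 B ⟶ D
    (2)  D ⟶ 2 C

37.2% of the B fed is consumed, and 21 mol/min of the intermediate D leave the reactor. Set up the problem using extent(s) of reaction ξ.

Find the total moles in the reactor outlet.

Conversion of B: B consumed = 2ξ₁ = 0.372 × 505.3 → ξ₁ = 93.99 mol/min.
D balance: n_D = 0 + 1ξ₁ − 1ξ₂ = 21 → ξ₂ = (1·93.99 − 21)/1 = 72.99 mol/min.
Outlet amounts (n = n₀ + Σ ν·ξ):
  B: 505.3 − 2(93.99) = 317.3
  D: 0 + 1(93.99) − 1(72.99) = 21
  C: 0 + 2(72.99) = 146
Total out = 317.3 + 21 + 146 = 484.3 mol/min.

484 mol/min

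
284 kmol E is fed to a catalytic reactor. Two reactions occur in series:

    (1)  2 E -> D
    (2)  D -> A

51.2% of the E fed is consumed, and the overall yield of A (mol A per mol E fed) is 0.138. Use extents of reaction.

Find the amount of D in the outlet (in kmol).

Conversion of E: E consumed = 2ξ₁ = 0.512 × 284 → ξ₁ = 72.7 kmol.
Yield of A: 1ξ₂ / 284 = 0.138 → ξ₂ = 39.19 kmol.
Outlet amounts (n = n₀ + Σ ν·ξ):
  E: 284 − 2(72.7) = 138.6
  D: 0 + 1(72.7) − 1(39.19) = 33.51
  A: 0 + 1(39.19) = 39.19

33.5 kmol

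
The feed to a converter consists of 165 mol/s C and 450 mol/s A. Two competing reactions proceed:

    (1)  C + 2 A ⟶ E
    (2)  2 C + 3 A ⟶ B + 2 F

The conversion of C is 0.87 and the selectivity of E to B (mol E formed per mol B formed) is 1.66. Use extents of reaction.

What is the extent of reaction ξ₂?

Conversion of C: C consumed = 0.87 × 165 = 143.6 mol/s = 1ξ₁ + 2ξ₂.
Selectivity: 1ξ₁ / (1ξ₂) = 1.66 → ξ₁ = 1.66 ξ₂.
Substitute: (1·1.66 + 2) ξ₂ = 143.6 → ξ₂ = 39.22 mol/s, ξ₁ = 65.11 mol/s.
Outlet amounts (n = n₀ + Σ ν·ξ):
  C: 165 − 1(65.11) − 2(39.22) = 21.45
  A: 450 − 2(65.11) − 3(39.22) = 202.1
  E: 0 + 1(65.11) = 65.11
  B: 0 + 1(39.22) = 39.22
  F: 0 + 2(39.22) = 78.44

ξ₂ = 39.2 mol/s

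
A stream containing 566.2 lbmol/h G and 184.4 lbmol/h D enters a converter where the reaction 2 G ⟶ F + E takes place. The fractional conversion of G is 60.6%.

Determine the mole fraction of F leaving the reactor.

0.229

G reacted = 0.606 × 566.2 = 343.1 lbmol/h; ν_G = −2, so ξ = 343.1/2 = 171.6 lbmol/h.
Outlet amounts (n = n₀ + ν ξ):
  G: 566.2 − 2(171.6) = 223.1
  F: 0 + 1(171.6) = 171.6
  E: 0 + 1(171.6) = 171.6
  D: 184.4 (inert)
Total out = 750.6 lbmol/h; y_F = 171.6 / 750.6 = 0.2286.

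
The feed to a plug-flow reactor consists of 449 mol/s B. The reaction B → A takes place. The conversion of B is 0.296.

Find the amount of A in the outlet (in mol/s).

133 mol/s

B reacted = 0.296 × 449 = 132.9 mol/s; ν_B = −1, so ξ = 132.9/1 = 132.9 mol/s.
Outlet amounts (n = n₀ + ν ξ):
  B: 449 − 1(132.9) = 316.1
  A: 0 + 1(132.9) = 132.9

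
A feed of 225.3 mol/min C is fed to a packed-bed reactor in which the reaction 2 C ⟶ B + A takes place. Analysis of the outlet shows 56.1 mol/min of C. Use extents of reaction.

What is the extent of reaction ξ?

For C: n = n₀ − 2ξ → 56.1 = 225.3 − 2ξ, giving ξ = 84.6 mol/min.
Outlet amounts (n = n₀ + ν ξ):
  C: 225.3 − 2(84.6) = 56.1
  B: 0 + 1(84.6) = 84.6
  A: 0 + 1(84.6) = 84.6

ξ = 84.6 mol/min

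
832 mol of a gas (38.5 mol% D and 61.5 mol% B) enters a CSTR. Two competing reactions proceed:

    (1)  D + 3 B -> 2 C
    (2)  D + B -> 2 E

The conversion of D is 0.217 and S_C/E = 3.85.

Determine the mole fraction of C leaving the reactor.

Conversion of D: D consumed = 0.217 × 320.3 = 69.51 mol = 1ξ₁ + 1ξ₂.
Selectivity: 2ξ₁ / (2ξ₂) = 3.85 → ξ₁ = 3.85 ξ₂.
Substitute: (1·3.85 + 1) ξ₂ = 69.51 → ξ₂ = 14.33 mol, ξ₁ = 55.18 mol.
Outlet amounts (n = n₀ + Σ ν·ξ):
  D: 320.3 − 1(55.18) − 1(14.33) = 250.8
  B: 511.7 − 3(55.18) − 1(14.33) = 331.8
  C: 0 + 2(55.18) = 110.4
  E: 0 + 2(14.33) = 28.66
Total out = 721.6 mol; y_C = 110.4 / 721.6 = 0.1529.

0.153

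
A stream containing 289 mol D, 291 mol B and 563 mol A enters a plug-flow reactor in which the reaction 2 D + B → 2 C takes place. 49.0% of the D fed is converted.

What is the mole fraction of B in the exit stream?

0.205

D reacted = 0.49 × 289 = 141.6 mol; ν_D = −2, so ξ = 141.6/2 = 70.8 mol.
Outlet amounts (n = n₀ + ν ξ):
  D: 289 − 2(70.8) = 147.4
  B: 291 − 1(70.8) = 220.2
  C: 0 + 2(70.8) = 141.6
  A: 563 (inert)
Total out = 1072 mol; y_B = 220.2 / 1072 = 0.2054.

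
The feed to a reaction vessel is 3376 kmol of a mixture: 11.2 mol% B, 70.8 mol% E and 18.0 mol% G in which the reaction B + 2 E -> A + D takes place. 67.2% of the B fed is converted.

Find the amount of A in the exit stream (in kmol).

B reacted = 0.672 × 378.1 = 254.1 kmol; ν_B = −1, so ξ = 254.1/1 = 254.1 kmol.
Outlet amounts (n = n₀ + ν ξ):
  B: 378.1 − 1(254.1) = 124
  E: 2390 − 2(254.1) = 1882
  A: 0 + 1(254.1) = 254.1
  D: 0 + 1(254.1) = 254.1
  G: 607.7 (inert)

254 kmol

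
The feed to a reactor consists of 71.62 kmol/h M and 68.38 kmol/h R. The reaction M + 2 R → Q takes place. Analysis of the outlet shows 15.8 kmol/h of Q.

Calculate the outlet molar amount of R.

36.8 kmol/h

For Q: n = n₀ + 1ξ → 15.8 = 0 + 1ξ, giving ξ = 15.8 kmol/h.
Outlet amounts (n = n₀ + ν ξ):
  M: 71.62 − 1(15.8) = 55.82
  R: 68.38 − 2(15.8) = 36.78
  Q: 0 + 1(15.8) = 15.8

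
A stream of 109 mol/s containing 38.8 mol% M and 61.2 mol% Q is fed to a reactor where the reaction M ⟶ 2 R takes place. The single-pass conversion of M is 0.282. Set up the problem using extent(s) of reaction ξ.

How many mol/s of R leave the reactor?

M reacted = 0.282 × 42.29 = 11.93 mol/s; ν_M = −1, so ξ = 11.93/1 = 11.93 mol/s.
Outlet amounts (n = n₀ + ν ξ):
  M: 42.29 − 1(11.93) = 30.37
  R: 0 + 2(11.93) = 23.85
  Q: 66.71 (inert)

23.9 mol/s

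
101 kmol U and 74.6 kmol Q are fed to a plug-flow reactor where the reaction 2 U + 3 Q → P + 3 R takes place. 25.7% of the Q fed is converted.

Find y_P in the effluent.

Q reacted = 0.257 × 74.6 = 19.17 kmol; ν_Q = −3, so ξ = 19.17/3 = 6.391 kmol.
Outlet amounts (n = n₀ + ν ξ):
  U: 101 − 2(6.391) = 88.22
  Q: 74.6 − 3(6.391) = 55.43
  P: 0 + 1(6.391) = 6.391
  R: 0 + 3(6.391) = 19.17
Total out = 169.2 kmol; y_P = 6.391 / 169.2 = 0.03777.

0.0378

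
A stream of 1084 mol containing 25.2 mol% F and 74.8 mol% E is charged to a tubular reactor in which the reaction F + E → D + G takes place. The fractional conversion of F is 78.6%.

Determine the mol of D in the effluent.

F reacted = 0.786 × 273.2 = 214.7 mol; ν_F = −1, so ξ = 214.7/1 = 214.7 mol.
Outlet amounts (n = n₀ + ν ξ):
  F: 273.2 − 1(214.7) = 58.46
  E: 810.8 − 1(214.7) = 596.1
  D: 0 + 1(214.7) = 214.7
  G: 0 + 1(214.7) = 214.7

215 mol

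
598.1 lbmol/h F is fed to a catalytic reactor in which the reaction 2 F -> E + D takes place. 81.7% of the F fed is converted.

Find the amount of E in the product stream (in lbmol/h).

F reacted = 0.817 × 598.1 = 488.6 lbmol/h; ν_F = −2, so ξ = 488.6/2 = 244.3 lbmol/h.
Outlet amounts (n = n₀ + ν ξ):
  F: 598.1 − 2(244.3) = 109.5
  E: 0 + 1(244.3) = 244.3
  D: 0 + 1(244.3) = 244.3

244 lbmol/h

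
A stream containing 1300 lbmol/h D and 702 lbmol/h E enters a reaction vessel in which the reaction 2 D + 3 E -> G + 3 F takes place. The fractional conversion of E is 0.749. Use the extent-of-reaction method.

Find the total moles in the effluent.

1830 lbmol/h

E reacted = 0.749 × 702 = 525.8 lbmol/h; ν_E = −3, so ξ = 525.8/3 = 175.3 lbmol/h.
Outlet amounts (n = n₀ + ν ξ):
  D: 1300 − 2(175.3) = 949.5
  E: 702 − 3(175.3) = 176.2
  G: 0 + 1(175.3) = 175.3
  F: 0 + 3(175.3) = 525.8
Total out = 949.5 + 176.2 + 175.3 + 525.8 = 1827 lbmol/h.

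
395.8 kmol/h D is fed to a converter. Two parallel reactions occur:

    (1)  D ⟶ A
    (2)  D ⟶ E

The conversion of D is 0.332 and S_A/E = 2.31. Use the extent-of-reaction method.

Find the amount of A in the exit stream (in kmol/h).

91.7 kmol/h

Conversion of D: D consumed = 0.332 × 395.8 = 131.4 kmol/h = 1ξ₁ + 1ξ₂.
Selectivity: 1ξ₁ / (1ξ₂) = 2.31 → ξ₁ = 2.31 ξ₂.
Substitute: (1·2.31 + 1) ξ₂ = 131.4 → ξ₂ = 39.7 kmol/h, ξ₁ = 91.71 kmol/h.
Outlet amounts (n = n₀ + Σ ν·ξ):
  D: 395.8 − 1(91.71) − 1(39.7) = 264.4
  A: 0 + 1(91.71) = 91.71
  E: 0 + 1(39.7) = 39.7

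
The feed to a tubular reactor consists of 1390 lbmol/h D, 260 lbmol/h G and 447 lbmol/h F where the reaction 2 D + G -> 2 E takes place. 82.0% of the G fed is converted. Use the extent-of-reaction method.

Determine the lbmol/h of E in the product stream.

426 lbmol/h

G reacted = 0.82 × 260 = 213.2 lbmol/h; ν_G = −1, so ξ = 213.2/1 = 213.2 lbmol/h.
Outlet amounts (n = n₀ + ν ξ):
  D: 1390 − 2(213.2) = 963.6
  G: 260 − 1(213.2) = 46.8
  E: 0 + 2(213.2) = 426.4
  F: 447 (inert)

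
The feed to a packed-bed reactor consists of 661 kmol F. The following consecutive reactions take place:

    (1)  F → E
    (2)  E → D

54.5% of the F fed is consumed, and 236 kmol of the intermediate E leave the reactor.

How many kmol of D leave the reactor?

124 kmol

Conversion of F: F consumed = 1ξ₁ = 0.545 × 661 → ξ₁ = 360.2 kmol.
E balance: n_E = 0 + 1ξ₁ − 1ξ₂ = 236 → ξ₂ = (1·360.2 − 236)/1 = 124.2 kmol.
Outlet amounts (n = n₀ + Σ ν·ξ):
  F: 661 − 1(360.2) = 300.8
  E: 0 + 1(360.2) − 1(124.2) = 236
  D: 0 + 1(124.2) = 124.2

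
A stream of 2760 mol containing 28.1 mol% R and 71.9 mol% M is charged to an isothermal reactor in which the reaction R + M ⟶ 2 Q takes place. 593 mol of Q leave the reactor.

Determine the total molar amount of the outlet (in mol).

2760 mol

For Q: n = n₀ + 2ξ → 593 = 0 + 2ξ, giving ξ = 296.5 mol.
Outlet amounts (n = n₀ + ν ξ):
  R: 775.6 − 1(296.5) = 479.1
  M: 1984 − 1(296.5) = 1688
  Q: 0 + 2(296.5) = 593
Total out = 479.1 + 1688 + 593 = 2760 mol.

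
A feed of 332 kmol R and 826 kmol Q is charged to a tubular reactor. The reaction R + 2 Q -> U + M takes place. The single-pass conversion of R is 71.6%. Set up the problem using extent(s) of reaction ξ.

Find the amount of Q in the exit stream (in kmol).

351 kmol

R reacted = 0.716 × 332 = 237.7 kmol; ν_R = −1, so ξ = 237.7/1 = 237.7 kmol.
Outlet amounts (n = n₀ + ν ξ):
  R: 332 − 1(237.7) = 94.29
  Q: 826 − 2(237.7) = 350.6
  U: 0 + 1(237.7) = 237.7
  M: 0 + 1(237.7) = 237.7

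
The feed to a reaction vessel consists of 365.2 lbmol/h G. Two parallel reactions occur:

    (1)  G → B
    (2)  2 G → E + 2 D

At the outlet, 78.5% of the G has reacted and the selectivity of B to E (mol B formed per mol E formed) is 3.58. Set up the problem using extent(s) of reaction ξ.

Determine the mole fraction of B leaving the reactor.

Conversion of G: G consumed = 0.785 × 365.2 = 286.7 lbmol/h = 1ξ₁ + 2ξ₂.
Selectivity: 1ξ₁ / (1ξ₂) = 3.58 → ξ₁ = 3.58 ξ₂.
Substitute: (1·3.58 + 2) ξ₂ = 286.7 → ξ₂ = 51.38 lbmol/h, ξ₁ = 183.9 lbmol/h.
Outlet amounts (n = n₀ + Σ ν·ξ):
  G: 365.2 − 1(183.9) − 2(51.38) = 78.52
  B: 0 + 1(183.9) = 183.9
  E: 0 + 1(51.38) = 51.38
  D: 0 + 2(51.38) = 102.8
Total out = 416.6 lbmol/h; y_B = 183.9 / 416.6 = 0.4415.

0.442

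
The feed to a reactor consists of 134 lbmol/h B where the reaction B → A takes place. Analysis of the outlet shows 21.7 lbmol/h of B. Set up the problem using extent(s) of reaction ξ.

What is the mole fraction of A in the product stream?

0.838

For B: n = n₀ − 1ξ → 21.7 = 134 − 1ξ, giving ξ = 112.3 lbmol/h.
Outlet amounts (n = n₀ + ν ξ):
  B: 134 − 1(112.3) = 21.7
  A: 0 + 1(112.3) = 112.3
Total out = 134 lbmol/h; y_A = 112.3 / 134 = 0.8381.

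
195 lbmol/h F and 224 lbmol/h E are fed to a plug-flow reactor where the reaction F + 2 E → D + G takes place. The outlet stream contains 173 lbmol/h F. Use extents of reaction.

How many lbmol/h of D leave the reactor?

For F: n = n₀ − 1ξ → 173 = 195 − 1ξ, giving ξ = 22 lbmol/h.
Outlet amounts (n = n₀ + ν ξ):
  F: 195 − 1(22) = 173
  E: 224 − 2(22) = 180
  D: 0 + 1(22) = 22
  G: 0 + 1(22) = 22

22 lbmol/h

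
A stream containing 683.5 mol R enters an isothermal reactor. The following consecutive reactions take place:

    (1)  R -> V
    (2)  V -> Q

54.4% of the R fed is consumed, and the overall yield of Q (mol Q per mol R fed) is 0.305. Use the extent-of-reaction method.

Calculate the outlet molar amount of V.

Conversion of R: R consumed = 1ξ₁ = 0.544 × 683.5 → ξ₁ = 371.8 mol.
Yield of Q: 1ξ₂ / 683.5 = 0.305 → ξ₂ = 208.5 mol.
Outlet amounts (n = n₀ + Σ ν·ξ):
  R: 683.5 − 1(371.8) = 311.7
  V: 0 + 1(371.8) − 1(208.5) = 163.4
  Q: 0 + 1(208.5) = 208.5

163 mol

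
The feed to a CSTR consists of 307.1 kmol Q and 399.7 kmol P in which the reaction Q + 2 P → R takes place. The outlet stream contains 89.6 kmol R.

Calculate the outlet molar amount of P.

For R: n = n₀ + 1ξ → 89.6 = 0 + 1ξ, giving ξ = 89.6 kmol.
Outlet amounts (n = n₀ + ν ξ):
  Q: 307.1 − 1(89.6) = 217.5
  P: 399.7 − 2(89.6) = 220.5
  R: 0 + 1(89.6) = 89.6

220 kmol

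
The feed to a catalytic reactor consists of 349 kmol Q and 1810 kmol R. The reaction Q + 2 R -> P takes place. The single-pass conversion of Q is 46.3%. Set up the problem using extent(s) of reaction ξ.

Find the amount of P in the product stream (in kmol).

Q reacted = 0.463 × 349 = 161.6 kmol; ν_Q = −1, so ξ = 161.6/1 = 161.6 kmol.
Outlet amounts (n = n₀ + ν ξ):
  Q: 349 − 1(161.6) = 187.4
  R: 1810 − 2(161.6) = 1487
  P: 0 + 1(161.6) = 161.6

162 kmol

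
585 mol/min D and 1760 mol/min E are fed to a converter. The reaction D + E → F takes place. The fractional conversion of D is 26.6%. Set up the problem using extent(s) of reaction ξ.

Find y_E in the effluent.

0.733

D reacted = 0.266 × 585 = 155.6 mol/min; ν_D = −1, so ξ = 155.6/1 = 155.6 mol/min.
Outlet amounts (n = n₀ + ν ξ):
  D: 585 − 1(155.6) = 429.4
  E: 1760 − 1(155.6) = 1604
  F: 0 + 1(155.6) = 155.6
Total out = 2189 mol/min; y_E = 1604 / 2189 = 0.7328.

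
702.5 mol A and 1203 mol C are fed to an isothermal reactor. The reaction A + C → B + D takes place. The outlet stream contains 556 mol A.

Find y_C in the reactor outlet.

For A: n = n₀ − 1ξ → 556 = 702.5 − 1ξ, giving ξ = 146.5 mol.
Outlet amounts (n = n₀ + ν ξ):
  A: 702.5 − 1(146.5) = 556
  C: 1203 − 1(146.5) = 1056
  B: 0 + 1(146.5) = 146.5
  D: 0 + 1(146.5) = 146.5
Total out = 1906 mol; y_C = 1056 / 1906 = 0.5544.

0.554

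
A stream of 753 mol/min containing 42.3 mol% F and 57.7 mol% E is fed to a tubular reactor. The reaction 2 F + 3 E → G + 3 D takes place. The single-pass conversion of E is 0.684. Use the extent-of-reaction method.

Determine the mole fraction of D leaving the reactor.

0.454

E reacted = 0.684 × 434.5 = 297.2 mol/min; ν_E = −3, so ξ = 297.2/3 = 99.06 mol/min.
Outlet amounts (n = n₀ + ν ξ):
  F: 318.5 − 2(99.06) = 120.4
  E: 434.5 − 3(99.06) = 137.3
  G: 0 + 1(99.06) = 99.06
  D: 0 + 3(99.06) = 297.2
Total out = 653.9 mol/min; y_D = 297.2 / 653.9 = 0.4545.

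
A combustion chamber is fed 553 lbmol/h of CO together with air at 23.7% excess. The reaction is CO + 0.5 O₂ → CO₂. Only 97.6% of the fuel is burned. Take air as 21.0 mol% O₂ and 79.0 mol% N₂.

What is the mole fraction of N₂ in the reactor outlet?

Stoichiometric O₂ = 0.5 × 553 = 276.5 lbmol/h; O₂ fed = 276.5 × 1.237 = 342 lbmol/h.
N₂ fed = 342 × 79/21 = 1287 lbmol/h.
Fuel reacted = 0.976 × 553 → ξ = 539.7 lbmol/h.
Outlet (n = n₀ + ν ξ):
  CO: 553 − 1(539.7) = 13.27
  O₂: 342 − 0.5(539.7) = 72.17
  N₂: 1287 (inert)
  CO₂: 0 + 1(539.7) = 539.7
Total out = 1912 lbmol/h; y_N₂ = 1287 / 1912 = 0.673.

0.673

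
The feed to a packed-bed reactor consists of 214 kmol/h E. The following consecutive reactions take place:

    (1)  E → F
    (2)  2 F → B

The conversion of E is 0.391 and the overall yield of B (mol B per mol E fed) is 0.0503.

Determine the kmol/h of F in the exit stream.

62.1 kmol/h

Conversion of E: E consumed = 1ξ₁ = 0.391 × 214 → ξ₁ = 83.67 kmol/h.
Yield of B: 1ξ₂ / 214 = 0.0503 → ξ₂ = 10.76 kmol/h.
Outlet amounts (n = n₀ + Σ ν·ξ):
  E: 214 − 1(83.67) = 130.3
  F: 0 + 1(83.67) − 2(10.76) = 62.15
  B: 0 + 1(10.76) = 10.76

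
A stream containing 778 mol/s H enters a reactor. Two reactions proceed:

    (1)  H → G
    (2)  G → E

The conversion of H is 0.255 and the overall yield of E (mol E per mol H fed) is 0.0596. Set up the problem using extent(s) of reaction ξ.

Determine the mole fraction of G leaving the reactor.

Conversion of H: H consumed = 1ξ₁ = 0.255 × 778 → ξ₁ = 198.4 mol/s.
Yield of E: 1ξ₂ / 778 = 0.0596 → ξ₂ = 46.37 mol/s.
Outlet amounts (n = n₀ + Σ ν·ξ):
  H: 778 − 1(198.4) = 579.6
  G: 0 + 1(198.4) − 1(46.37) = 152
  E: 0 + 1(46.37) = 46.37
Total out = 778 mol/s; y_G = 152 / 778 = 0.1954.

0.195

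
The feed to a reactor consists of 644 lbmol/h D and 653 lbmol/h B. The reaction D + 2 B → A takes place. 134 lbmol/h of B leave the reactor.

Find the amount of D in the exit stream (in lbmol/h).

384 lbmol/h

For B: n = n₀ − 2ξ → 134 = 653 − 2ξ, giving ξ = 259.5 lbmol/h.
Outlet amounts (n = n₀ + ν ξ):
  D: 644 − 1(259.5) = 384.5
  B: 653 − 2(259.5) = 134
  A: 0 + 1(259.5) = 259.5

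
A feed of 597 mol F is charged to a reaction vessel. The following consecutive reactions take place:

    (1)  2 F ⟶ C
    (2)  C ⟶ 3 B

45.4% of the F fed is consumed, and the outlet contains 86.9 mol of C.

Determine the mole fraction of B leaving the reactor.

0.261

Conversion of F: F consumed = 2ξ₁ = 0.454 × 597 → ξ₁ = 135.5 mol.
C balance: n_C = 0 + 1ξ₁ − 1ξ₂ = 86.9 → ξ₂ = (1·135.5 − 86.9)/1 = 48.62 mol.
Outlet amounts (n = n₀ + Σ ν·ξ):
  F: 597 − 2(135.5) = 326
  C: 0 + 1(135.5) − 1(48.62) = 86.9
  B: 0 + 3(48.62) = 145.9
Total out = 558.7 mol; y_B = 145.9 / 558.7 = 0.2611.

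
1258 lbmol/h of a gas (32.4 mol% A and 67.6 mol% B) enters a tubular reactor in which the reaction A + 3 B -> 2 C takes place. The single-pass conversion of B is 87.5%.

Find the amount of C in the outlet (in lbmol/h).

B reacted = 0.875 × 850.4 = 744.1 lbmol/h; ν_B = −3, so ξ = 744.1/3 = 248 lbmol/h.
Outlet amounts (n = n₀ + ν ξ):
  A: 407.6 − 1(248) = 159.6
  B: 850.4 − 3(248) = 106.3
  C: 0 + 2(248) = 496.1

496 lbmol/h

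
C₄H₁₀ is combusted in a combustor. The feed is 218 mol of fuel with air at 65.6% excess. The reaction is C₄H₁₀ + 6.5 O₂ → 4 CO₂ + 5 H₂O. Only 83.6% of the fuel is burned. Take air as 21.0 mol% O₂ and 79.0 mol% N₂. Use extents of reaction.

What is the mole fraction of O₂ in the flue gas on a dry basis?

Stoichiometric O₂ = 6.5 × 218 = 1417 mol; O₂ fed = 1417 × 1.656 = 2347 mol.
N₂ fed = 2347 × 79/21 = 8828 mol.
Fuel reacted = 0.836 × 218 → ξ = 182.2 mol.
Outlet (n = n₀ + ν ξ):
  C₄H₁₀: 218 − 1(182.2) = 35.75
  O₂: 2347 − 6.5(182.2) = 1162
  N₂: 8828 (inert)
  CO₂: 0 + 4(182.2) = 729
  H₂O: 0 + 5(182.2) = 911.2
Dry total = 10750 mol; y_O₂ (dry) = 1162 / 10750 = 0.108.

0.108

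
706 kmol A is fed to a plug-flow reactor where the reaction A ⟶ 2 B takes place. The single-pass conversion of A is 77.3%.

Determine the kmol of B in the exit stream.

1090 kmol

A reacted = 0.773 × 706 = 545.7 kmol; ν_A = −1, so ξ = 545.7/1 = 545.7 kmol.
Outlet amounts (n = n₀ + ν ξ):
  A: 706 − 1(545.7) = 160.3
  B: 0 + 2(545.7) = 1091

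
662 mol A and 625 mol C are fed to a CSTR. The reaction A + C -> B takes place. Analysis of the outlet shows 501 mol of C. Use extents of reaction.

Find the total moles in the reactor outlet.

1160 mol

For C: n = n₀ − 1ξ → 501 = 625 − 1ξ, giving ξ = 124 mol.
Outlet amounts (n = n₀ + ν ξ):
  A: 662 − 1(124) = 538
  C: 625 − 1(124) = 501
  B: 0 + 1(124) = 124
Total out = 538 + 501 + 124 = 1163 mol.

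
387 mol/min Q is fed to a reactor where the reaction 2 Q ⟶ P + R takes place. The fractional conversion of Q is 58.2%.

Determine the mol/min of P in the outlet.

113 mol/min

Q reacted = 0.582 × 387 = 225.2 mol/min; ν_Q = −2, so ξ = 225.2/2 = 112.6 mol/min.
Outlet amounts (n = n₀ + ν ξ):
  Q: 387 − 2(112.6) = 161.8
  P: 0 + 1(112.6) = 112.6
  R: 0 + 1(112.6) = 112.6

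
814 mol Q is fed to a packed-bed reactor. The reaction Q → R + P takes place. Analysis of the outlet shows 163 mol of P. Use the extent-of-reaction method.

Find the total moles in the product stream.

For P: n = n₀ + 1ξ → 163 = 0 + 1ξ, giving ξ = 163 mol.
Outlet amounts (n = n₀ + ν ξ):
  Q: 814 − 1(163) = 651
  R: 0 + 1(163) = 163
  P: 0 + 1(163) = 163
Total out = 651 + 163 + 163 = 977 mol.

977 mol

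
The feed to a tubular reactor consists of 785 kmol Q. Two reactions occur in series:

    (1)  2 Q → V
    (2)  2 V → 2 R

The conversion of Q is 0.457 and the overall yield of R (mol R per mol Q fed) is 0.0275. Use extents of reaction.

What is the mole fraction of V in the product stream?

Conversion of Q: Q consumed = 2ξ₁ = 0.457 × 785 → ξ₁ = 179.4 kmol.
Yield of R: 2ξ₂ / 785 = 0.0275 → ξ₂ = 10.79 kmol.
Outlet amounts (n = n₀ + Σ ν·ξ):
  Q: 785 − 2(179.4) = 426.3
  V: 0 + 1(179.4) − 2(10.79) = 157.8
  R: 0 + 2(10.79) = 21.59
Total out = 605.6 kmol; y_V = 157.8 / 605.6 = 0.2605.

0.261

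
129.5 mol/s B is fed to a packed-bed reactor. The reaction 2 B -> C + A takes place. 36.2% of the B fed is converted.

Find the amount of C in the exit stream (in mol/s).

23.4 mol/s

B reacted = 0.362 × 129.5 = 46.88 mol/s; ν_B = −2, so ξ = 46.88/2 = 23.44 mol/s.
Outlet amounts (n = n₀ + ν ξ):
  B: 129.5 − 2(23.44) = 82.62
  C: 0 + 1(23.44) = 23.44
  A: 0 + 1(23.44) = 23.44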